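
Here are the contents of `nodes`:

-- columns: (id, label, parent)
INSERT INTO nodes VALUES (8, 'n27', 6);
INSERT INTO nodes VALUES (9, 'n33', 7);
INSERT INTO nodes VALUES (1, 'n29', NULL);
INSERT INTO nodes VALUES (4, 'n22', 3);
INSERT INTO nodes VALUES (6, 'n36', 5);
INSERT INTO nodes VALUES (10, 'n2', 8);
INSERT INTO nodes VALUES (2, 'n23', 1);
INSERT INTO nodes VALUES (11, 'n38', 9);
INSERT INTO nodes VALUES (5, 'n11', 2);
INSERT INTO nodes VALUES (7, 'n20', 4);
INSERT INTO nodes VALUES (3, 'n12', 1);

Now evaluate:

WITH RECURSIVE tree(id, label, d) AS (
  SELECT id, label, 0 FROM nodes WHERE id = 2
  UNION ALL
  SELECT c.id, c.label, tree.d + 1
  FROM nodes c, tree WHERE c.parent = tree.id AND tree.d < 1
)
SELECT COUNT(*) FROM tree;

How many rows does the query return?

2

Base: id=2 (n23) at d 0.
Iteration 1: rows with parent in {2} -> n11 (id 5, d 1).
Iteration 2: d < 1 fails for all current rows; recursion stops.
Total rows emitted: 2.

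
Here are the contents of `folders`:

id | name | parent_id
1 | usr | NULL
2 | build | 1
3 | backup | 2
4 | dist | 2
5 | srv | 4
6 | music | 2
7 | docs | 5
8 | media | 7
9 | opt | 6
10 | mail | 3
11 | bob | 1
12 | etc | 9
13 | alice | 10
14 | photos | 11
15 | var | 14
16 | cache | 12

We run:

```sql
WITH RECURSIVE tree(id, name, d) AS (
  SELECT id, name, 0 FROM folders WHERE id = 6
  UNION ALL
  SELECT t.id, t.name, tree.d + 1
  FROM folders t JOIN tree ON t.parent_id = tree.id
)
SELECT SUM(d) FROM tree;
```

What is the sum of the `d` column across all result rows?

Base: id=6 (music) at d 0.
Iteration 1: rows with parent_id in {6} -> opt (id 9, d 1).
Iteration 2: rows with parent_id in {9} -> etc (id 12, d 2).
Iteration 3: rows with parent_id in {12} -> cache (id 16, d 3).
Iteration 4: no rows with parent_id in {16}; recursion stops.
SUM(d) = 0 + 1 + 2 + 3 = 6.

6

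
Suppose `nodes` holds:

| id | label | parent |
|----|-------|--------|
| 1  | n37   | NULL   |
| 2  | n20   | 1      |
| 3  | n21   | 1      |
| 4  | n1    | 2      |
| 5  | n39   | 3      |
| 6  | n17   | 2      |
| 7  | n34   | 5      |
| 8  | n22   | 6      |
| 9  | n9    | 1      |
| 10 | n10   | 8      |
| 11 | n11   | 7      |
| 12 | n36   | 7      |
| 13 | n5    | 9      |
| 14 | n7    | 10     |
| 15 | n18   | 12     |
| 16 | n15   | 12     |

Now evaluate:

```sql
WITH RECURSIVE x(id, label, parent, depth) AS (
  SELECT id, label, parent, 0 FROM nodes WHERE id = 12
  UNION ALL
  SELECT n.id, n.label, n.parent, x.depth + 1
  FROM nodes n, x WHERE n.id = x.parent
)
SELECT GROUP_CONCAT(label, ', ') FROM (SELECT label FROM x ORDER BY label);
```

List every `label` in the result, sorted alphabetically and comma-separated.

Base: id=12 (n36), parent=7, depth 0.
Iteration 1: join on id=7 -> n34 (id 7, parent=5, depth 1).
Iteration 2: join on id=5 -> n39 (id 5, parent=3, depth 2).
Iteration 3: join on id=3 -> n21 (id 3, parent=1, depth 3).
Iteration 4: join on id=1 -> n37 (id 1, parent=NULL, depth 4).
Iteration 5: parent is NULL; no match; recursion stops.

n21, n34, n36, n37, n39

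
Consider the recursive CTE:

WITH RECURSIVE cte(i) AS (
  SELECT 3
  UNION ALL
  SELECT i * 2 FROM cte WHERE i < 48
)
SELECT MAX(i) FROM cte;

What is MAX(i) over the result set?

Base: i=3.
Iteration 1: 3 < 48 holds -> i = 3 * 2 = 6.
Iteration 2: 6 < 48 holds -> i = 6 * 2 = 12.
Iteration 3: 12 < 48 holds -> i = 12 * 2 = 24.
Iteration 4: 24 < 48 holds -> i = 24 * 2 = 48.
Iteration 5: 48 < 48 fails; recursion stops.
i values: 3, 6, 12, 24, 48; the maximum is 48.

48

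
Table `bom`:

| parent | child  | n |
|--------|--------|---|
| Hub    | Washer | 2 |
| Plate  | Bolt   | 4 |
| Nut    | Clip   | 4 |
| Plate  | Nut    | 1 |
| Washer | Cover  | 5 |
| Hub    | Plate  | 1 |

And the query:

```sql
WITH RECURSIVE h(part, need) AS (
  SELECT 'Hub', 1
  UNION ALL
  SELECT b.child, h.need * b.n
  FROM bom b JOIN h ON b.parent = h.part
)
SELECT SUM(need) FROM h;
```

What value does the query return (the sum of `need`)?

Base: (Hub, need=1).
Iteration 1: components of {Hub} -> Plate = 1*1 = 1, Washer = 1*2 = 2.
Iteration 2: components of {Plate,Washer} -> Bolt = 1*4 = 4, Cover = 2*5 = 10, Nut = 1*1 = 1.
Iteration 3: components of {Bolt,Cover,Nut} -> Clip = 1*4 = 4.
Iteration 4: no further components; recursion stops.
SUM(need) = 1 + 2 + 1 + 10 + 1 + 4 + 4 = 23.

23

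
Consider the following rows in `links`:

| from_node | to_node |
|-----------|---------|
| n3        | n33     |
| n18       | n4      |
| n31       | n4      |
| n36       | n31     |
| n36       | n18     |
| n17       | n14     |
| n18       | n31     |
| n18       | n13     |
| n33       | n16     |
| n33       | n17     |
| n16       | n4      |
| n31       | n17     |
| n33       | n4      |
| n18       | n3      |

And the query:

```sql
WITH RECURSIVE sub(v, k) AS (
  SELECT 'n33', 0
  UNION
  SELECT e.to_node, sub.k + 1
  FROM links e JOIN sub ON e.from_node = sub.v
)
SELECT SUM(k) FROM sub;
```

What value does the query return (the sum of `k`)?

7

Base: (n33, k=0).
Iteration 1: edges from {n33} -> (n16, k=1), (n17, k=1), (n4, k=1).
Iteration 2: edges from {n16,n17,n4} -> (n14, k=2), (n4, k=2).
Iteration 3: no outgoing edges from {n14,n4}; recursion stops.
SUM(k) = 0 + 1 + 1 + 1 + 2 + 2 = 7.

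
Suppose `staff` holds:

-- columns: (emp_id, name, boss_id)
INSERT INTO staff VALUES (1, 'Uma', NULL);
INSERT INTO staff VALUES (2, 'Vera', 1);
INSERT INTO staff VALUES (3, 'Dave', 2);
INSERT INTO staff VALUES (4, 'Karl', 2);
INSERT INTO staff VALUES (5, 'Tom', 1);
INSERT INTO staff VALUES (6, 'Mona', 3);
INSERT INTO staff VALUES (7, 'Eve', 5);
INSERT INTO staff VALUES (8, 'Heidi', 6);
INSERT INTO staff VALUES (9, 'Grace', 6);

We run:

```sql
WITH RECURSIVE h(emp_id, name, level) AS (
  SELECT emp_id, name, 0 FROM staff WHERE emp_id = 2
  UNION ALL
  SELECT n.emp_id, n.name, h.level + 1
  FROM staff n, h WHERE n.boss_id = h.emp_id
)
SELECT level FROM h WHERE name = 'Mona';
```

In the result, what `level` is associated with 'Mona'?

2

Base: emp_id=2 (Vera) at level 0.
Iteration 1: rows with boss_id in {2} -> Dave (id 3, level 1), Karl (id 4, level 1).
Iteration 2: rows with boss_id in {3,4} -> Mona (id 6, level 2).
Iteration 3: rows with boss_id in {6} -> Heidi (id 8, level 3), Grace (id 9, level 3).
Iteration 4: no rows with boss_id in {8,9}; recursion stops.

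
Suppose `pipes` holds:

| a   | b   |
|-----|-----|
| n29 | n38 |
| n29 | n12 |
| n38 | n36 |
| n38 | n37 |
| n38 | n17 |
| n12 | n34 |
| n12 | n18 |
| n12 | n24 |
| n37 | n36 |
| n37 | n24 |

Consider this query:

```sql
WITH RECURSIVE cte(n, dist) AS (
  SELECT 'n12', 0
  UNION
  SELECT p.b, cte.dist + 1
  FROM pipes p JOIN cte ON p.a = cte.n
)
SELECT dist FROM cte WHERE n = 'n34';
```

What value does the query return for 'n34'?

Base: (n12, dist=0).
Iteration 1: edges from {n12} -> (n18, dist=1), (n24, dist=1), (n34, dist=1).
Iteration 2: no outgoing edges from {n18,n24,n34}; recursion stops.

1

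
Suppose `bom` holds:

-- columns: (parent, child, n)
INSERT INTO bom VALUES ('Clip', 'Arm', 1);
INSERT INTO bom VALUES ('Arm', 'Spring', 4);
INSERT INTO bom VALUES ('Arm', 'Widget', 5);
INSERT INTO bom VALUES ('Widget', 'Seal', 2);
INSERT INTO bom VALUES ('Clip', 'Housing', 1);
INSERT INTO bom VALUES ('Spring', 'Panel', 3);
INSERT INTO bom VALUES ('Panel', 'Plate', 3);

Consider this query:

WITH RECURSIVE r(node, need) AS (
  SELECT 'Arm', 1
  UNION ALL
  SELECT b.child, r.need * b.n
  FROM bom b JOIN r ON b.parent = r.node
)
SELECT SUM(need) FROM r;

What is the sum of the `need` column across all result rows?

68

Base: (Arm, need=1).
Iteration 1: components of {Arm} -> Spring = 1*4 = 4, Widget = 1*5 = 5.
Iteration 2: components of {Spring,Widget} -> Panel = 4*3 = 12, Seal = 5*2 = 10.
Iteration 3: components of {Panel,Seal} -> Plate = 12*3 = 36.
Iteration 4: no further components; recursion stops.
SUM(need) = 1 + 4 + 5 + 12 + 10 + 36 = 68.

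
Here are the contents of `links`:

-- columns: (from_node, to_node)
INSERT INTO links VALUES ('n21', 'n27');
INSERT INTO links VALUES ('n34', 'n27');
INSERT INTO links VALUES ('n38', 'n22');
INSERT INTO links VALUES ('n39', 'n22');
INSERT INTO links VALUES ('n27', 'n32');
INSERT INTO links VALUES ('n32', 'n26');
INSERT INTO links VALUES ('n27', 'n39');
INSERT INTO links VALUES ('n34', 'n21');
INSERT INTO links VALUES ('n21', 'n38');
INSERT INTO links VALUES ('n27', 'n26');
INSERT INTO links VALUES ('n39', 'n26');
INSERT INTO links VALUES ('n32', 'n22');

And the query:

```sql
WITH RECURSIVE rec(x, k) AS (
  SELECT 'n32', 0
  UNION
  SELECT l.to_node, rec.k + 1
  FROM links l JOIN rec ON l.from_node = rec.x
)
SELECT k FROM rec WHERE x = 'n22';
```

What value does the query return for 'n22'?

Base: (n32, k=0).
Iteration 1: edges from {n32} -> (n22, k=1), (n26, k=1).
Iteration 2: no outgoing edges from {n22,n26}; recursion stops.

1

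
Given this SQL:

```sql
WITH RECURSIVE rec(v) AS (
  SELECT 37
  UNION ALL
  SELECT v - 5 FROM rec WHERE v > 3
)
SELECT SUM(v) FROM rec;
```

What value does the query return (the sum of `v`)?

Base: v=37.
Iteration 1: 37 > 3 holds -> v = 37 - 5 = 32.
Iteration 2: 32 > 3 holds -> v = 32 - 5 = 27.
Iteration 3: 27 > 3 holds -> v = 27 - 5 = 22.
Iteration 4: 22 > 3 holds -> v = 22 - 5 = 17.
Iteration 5: 17 > 3 holds -> v = 17 - 5 = 12.
Iteration 6: 12 > 3 holds -> v = 12 - 5 = 7.
Iteration 7: 7 > 3 holds -> v = 7 - 5 = 2.
Iteration 8: 2 > 3 fails; recursion stops.
SUM(v) = 37 + 32 + 27 + 22 + 17 + 12 + 7 + 2 = 156.

156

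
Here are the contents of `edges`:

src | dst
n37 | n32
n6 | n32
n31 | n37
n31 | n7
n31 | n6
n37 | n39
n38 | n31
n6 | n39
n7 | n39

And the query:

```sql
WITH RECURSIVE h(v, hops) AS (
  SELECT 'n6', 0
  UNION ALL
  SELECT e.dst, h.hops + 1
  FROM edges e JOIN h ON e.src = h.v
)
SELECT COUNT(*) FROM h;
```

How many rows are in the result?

3

Base: (n6, hops=0).
Iteration 1: edges from {n6} -> (n32, hops=1), (n39, hops=1).
Iteration 2: no outgoing edges from {n32,n39}; recursion stops.
Total rows emitted: 3.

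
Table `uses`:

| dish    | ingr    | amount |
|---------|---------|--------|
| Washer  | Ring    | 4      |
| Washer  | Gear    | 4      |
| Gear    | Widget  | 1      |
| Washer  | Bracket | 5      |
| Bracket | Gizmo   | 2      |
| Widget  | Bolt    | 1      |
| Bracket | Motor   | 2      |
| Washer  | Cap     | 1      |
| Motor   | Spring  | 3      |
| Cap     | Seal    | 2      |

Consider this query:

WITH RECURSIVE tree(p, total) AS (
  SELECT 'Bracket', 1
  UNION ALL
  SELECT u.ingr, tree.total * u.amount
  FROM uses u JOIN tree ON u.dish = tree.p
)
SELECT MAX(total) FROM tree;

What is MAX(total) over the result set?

Base: (Bracket, total=1).
Iteration 1: components of {Bracket} -> Gizmo = 1*2 = 2, Motor = 1*2 = 2.
Iteration 2: components of {Gizmo,Motor} -> Spring = 2*3 = 6.
Iteration 3: no further components; recursion stops.
total values: 1, 2, 2, 6; the maximum is 6.

6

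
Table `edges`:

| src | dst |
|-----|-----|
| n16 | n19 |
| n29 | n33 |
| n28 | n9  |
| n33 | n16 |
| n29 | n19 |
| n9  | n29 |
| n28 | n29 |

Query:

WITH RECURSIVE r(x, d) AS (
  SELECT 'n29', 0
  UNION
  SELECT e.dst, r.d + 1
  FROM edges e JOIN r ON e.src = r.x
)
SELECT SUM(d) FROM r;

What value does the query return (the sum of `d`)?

7

Base: (n29, d=0).
Iteration 1: edges from {n29} -> (n19, d=1), (n33, d=1).
Iteration 2: edges from {n19,n33} -> (n16, d=2).
Iteration 3: edges from {n16} -> (n19, d=3).
Iteration 4: no outgoing edges from {n19}; recursion stops.
SUM(d) = 0 + 1 + 1 + 2 + 3 = 7.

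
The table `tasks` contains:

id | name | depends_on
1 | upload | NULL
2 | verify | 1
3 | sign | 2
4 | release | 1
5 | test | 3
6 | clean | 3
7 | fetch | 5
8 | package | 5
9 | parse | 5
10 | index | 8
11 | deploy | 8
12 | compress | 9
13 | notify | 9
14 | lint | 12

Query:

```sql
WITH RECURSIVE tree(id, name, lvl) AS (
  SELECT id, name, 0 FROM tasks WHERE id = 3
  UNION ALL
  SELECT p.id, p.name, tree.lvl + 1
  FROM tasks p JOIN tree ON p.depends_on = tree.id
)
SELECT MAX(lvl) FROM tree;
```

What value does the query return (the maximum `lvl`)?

Base: id=3 (sign) at lvl 0.
Iteration 1: rows with depends_on in {3} -> test (id 5, lvl 1), clean (id 6, lvl 1).
Iteration 2: rows with depends_on in {5,6} -> fetch (id 7, lvl 2), package (id 8, lvl 2), parse (id 9, lvl 2).
Iteration 3: rows with depends_on in {7,8,9} -> index (id 10, lvl 3), deploy (id 11, lvl 3), compress (id 12, lvl 3), notify (id 13, lvl 3).
Iteration 4: rows with depends_on in {10,11,12,13} -> lint (id 14, lvl 4).
Iteration 5: no rows with depends_on in {14}; recursion stops.
lvl values: 0, 1, 1, 2, 2, 2, 3, 3, 3, 3, 4; the maximum is 4.

4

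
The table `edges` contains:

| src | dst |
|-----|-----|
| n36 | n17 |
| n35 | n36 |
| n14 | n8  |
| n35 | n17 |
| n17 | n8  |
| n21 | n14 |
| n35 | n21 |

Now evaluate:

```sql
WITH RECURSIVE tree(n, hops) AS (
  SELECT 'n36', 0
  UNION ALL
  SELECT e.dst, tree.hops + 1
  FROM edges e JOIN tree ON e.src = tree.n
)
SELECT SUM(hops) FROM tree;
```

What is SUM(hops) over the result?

Base: (n36, hops=0).
Iteration 1: edges from {n36} -> (n17, hops=1).
Iteration 2: edges from {n17} -> (n8, hops=2).
Iteration 3: no outgoing edges from {n8}; recursion stops.
SUM(hops) = 0 + 1 + 2 = 3.

3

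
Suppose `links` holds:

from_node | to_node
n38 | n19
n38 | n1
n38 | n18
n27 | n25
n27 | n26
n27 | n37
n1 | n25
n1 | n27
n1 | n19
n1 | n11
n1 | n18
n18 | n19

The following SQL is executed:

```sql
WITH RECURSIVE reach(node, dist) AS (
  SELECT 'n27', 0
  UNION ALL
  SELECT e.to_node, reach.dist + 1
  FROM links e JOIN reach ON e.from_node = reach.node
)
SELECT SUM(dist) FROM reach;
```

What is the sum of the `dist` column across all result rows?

3

Base: (n27, dist=0).
Iteration 1: edges from {n27} -> (n25, dist=1), (n26, dist=1), (n37, dist=1).
Iteration 2: no outgoing edges from {n25,n26,n37}; recursion stops.
SUM(dist) = 0 + 1 + 1 + 1 = 3.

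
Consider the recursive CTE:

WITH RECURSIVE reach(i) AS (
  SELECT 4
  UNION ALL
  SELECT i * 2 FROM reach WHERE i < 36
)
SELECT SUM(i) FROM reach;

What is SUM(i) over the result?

Base: i=4.
Iteration 1: 4 < 36 holds -> i = 4 * 2 = 8.
Iteration 2: 8 < 36 holds -> i = 8 * 2 = 16.
Iteration 3: 16 < 36 holds -> i = 16 * 2 = 32.
Iteration 4: 32 < 36 holds -> i = 32 * 2 = 64.
Iteration 5: 64 < 36 fails; recursion stops.
SUM(i) = 4 + 8 + 16 + 32 + 64 = 124.

124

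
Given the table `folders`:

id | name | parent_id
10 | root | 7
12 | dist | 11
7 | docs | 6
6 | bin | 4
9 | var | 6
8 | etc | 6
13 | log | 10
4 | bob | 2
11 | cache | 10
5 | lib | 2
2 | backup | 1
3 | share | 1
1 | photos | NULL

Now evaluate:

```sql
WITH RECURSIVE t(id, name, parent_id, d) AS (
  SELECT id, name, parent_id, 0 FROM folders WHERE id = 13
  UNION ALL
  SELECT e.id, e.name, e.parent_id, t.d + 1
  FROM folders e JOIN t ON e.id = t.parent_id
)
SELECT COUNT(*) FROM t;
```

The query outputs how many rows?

Base: id=13 (log), parent_id=10, d 0.
Iteration 1: join on id=10 -> root (id 10, parent_id=7, d 1).
Iteration 2: join on id=7 -> docs (id 7, parent_id=6, d 2).
Iteration 3: join on id=6 -> bin (id 6, parent_id=4, d 3).
Iteration 4: join on id=4 -> bob (id 4, parent_id=2, d 4).
Iteration 5: join on id=2 -> backup (id 2, parent_id=1, d 5).
Iteration 6: join on id=1 -> photos (id 1, parent_id=NULL, d 6).
Iteration 7: parent_id is NULL; no match; recursion stops.
Total rows emitted: 7.

7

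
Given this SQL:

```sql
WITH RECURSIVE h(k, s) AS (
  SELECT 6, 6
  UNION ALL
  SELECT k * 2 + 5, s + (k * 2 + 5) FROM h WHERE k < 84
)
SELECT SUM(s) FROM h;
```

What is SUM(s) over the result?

552

Base: k=6, s=6.
Iteration 1: 6 < 84 holds -> k = 6 * 2 + 5 = 17, s = 6 + 17 = 23.
Iteration 2: 17 < 84 holds -> k = 17 * 2 + 5 = 39, s = 23 + 39 = 62.
Iteration 3: 39 < 84 holds -> k = 39 * 2 + 5 = 83, s = 62 + 83 = 145.
Iteration 4: 83 < 84 holds -> k = 83 * 2 + 5 = 171, s = 145 + 171 = 316.
Iteration 5: 171 < 84 fails; recursion stops.
SUM(s) = 6 + 23 + 62 + 145 + 316 = 552.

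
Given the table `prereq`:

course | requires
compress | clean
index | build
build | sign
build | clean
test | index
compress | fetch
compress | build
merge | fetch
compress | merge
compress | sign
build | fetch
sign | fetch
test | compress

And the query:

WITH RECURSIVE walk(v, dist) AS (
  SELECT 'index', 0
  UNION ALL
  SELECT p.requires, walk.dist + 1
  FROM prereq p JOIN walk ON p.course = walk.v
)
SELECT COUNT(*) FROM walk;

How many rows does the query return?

Base: (index, dist=0).
Iteration 1: edges from {index} -> (build, dist=1).
Iteration 2: edges from {build} -> (clean, dist=2), (fetch, dist=2), (sign, dist=2).
Iteration 3: edges from {clean,fetch,sign} -> (fetch, dist=3).
Iteration 4: no outgoing edges from {fetch}; recursion stops.
Total rows emitted: 6.

6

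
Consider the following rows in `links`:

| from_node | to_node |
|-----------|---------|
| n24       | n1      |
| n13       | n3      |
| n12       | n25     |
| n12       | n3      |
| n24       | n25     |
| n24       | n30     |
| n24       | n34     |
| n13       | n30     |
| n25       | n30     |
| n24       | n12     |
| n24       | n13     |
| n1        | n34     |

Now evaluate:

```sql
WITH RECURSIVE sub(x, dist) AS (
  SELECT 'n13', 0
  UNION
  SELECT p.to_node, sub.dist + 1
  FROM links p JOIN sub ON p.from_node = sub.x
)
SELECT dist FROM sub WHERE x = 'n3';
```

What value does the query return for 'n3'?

Base: (n13, dist=0).
Iteration 1: edges from {n13} -> (n3, dist=1), (n30, dist=1).
Iteration 2: no outgoing edges from {n3,n30}; recursion stops.

1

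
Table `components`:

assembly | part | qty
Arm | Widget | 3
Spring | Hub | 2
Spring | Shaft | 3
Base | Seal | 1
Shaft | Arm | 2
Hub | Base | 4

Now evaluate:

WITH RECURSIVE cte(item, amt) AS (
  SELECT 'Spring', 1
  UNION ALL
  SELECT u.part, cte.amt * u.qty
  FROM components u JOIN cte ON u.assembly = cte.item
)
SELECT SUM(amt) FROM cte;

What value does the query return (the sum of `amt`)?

Base: (Spring, amt=1).
Iteration 1: components of {Spring} -> Hub = 1*2 = 2, Shaft = 1*3 = 3.
Iteration 2: components of {Hub,Shaft} -> Arm = 3*2 = 6, Base = 2*4 = 8.
Iteration 3: components of {Arm,Base} -> Seal = 8*1 = 8, Widget = 6*3 = 18.
Iteration 4: no further components; recursion stops.
SUM(amt) = 1 + 2 + 3 + 8 + 6 + 8 + 18 = 46.

46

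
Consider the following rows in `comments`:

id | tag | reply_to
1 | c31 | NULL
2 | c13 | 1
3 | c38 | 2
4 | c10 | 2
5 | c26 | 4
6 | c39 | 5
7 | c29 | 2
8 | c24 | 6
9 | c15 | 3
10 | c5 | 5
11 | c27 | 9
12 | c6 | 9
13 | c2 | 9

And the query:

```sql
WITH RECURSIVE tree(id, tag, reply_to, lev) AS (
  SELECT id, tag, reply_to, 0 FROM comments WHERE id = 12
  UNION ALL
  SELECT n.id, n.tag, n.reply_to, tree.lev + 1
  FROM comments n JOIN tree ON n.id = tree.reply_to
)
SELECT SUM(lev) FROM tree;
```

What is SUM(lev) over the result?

Base: id=12 (c6), reply_to=9, lev 0.
Iteration 1: join on id=9 -> c15 (id 9, reply_to=3, lev 1).
Iteration 2: join on id=3 -> c38 (id 3, reply_to=2, lev 2).
Iteration 3: join on id=2 -> c13 (id 2, reply_to=1, lev 3).
Iteration 4: join on id=1 -> c31 (id 1, reply_to=NULL, lev 4).
Iteration 5: reply_to is NULL; no match; recursion stops.
SUM(lev) = 0 + 1 + 2 + 3 + 4 = 10.

10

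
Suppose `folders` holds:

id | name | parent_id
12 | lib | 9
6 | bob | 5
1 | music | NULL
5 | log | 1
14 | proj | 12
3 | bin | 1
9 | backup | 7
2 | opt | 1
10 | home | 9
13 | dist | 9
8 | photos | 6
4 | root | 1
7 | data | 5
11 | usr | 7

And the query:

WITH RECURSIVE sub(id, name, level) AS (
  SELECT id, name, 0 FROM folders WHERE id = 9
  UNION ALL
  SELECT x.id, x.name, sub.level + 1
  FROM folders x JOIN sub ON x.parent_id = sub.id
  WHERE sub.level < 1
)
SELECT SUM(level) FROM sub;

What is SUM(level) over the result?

3

Base: id=9 (backup) at level 0.
Iteration 1: rows with parent_id in {9} -> home (id 10, level 1), lib (id 12, level 1), dist (id 13, level 1).
Iteration 2: level < 1 fails for all current rows; recursion stops.
SUM(level) = 0 + 1 + 1 + 1 = 3.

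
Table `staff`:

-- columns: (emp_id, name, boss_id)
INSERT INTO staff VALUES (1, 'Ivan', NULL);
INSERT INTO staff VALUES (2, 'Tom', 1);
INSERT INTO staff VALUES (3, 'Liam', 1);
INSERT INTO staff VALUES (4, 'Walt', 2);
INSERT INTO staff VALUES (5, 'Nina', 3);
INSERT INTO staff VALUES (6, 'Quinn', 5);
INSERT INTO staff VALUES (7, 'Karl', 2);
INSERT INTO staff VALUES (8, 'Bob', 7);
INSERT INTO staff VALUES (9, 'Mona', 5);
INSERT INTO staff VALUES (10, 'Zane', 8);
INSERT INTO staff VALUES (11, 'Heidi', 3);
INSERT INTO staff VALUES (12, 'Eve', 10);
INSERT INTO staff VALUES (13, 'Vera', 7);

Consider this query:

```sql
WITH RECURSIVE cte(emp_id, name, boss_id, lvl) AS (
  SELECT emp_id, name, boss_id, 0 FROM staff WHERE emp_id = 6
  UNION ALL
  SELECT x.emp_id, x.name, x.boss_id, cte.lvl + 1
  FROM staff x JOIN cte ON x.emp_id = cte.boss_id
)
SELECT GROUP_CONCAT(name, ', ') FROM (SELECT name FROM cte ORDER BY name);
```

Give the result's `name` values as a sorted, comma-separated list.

Base: emp_id=6 (Quinn), boss_id=5, lvl 0.
Iteration 1: join on emp_id=5 -> Nina (id 5, boss_id=3, lvl 1).
Iteration 2: join on emp_id=3 -> Liam (id 3, boss_id=1, lvl 2).
Iteration 3: join on emp_id=1 -> Ivan (id 1, boss_id=NULL, lvl 3).
Iteration 4: boss_id is NULL; no match; recursion stops.

Ivan, Liam, Nina, Quinn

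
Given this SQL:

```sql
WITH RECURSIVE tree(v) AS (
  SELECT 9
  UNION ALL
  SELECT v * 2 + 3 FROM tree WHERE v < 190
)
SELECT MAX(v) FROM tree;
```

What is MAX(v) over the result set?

381

Base: v=9.
Iteration 1: 9 < 190 holds -> v = 9 * 2 + 3 = 21.
Iteration 2: 21 < 190 holds -> v = 21 * 2 + 3 = 45.
Iteration 3: 45 < 190 holds -> v = 45 * 2 + 3 = 93.
Iteration 4: 93 < 190 holds -> v = 93 * 2 + 3 = 189.
Iteration 5: 189 < 190 holds -> v = 189 * 2 + 3 = 381.
Iteration 6: 381 < 190 fails; recursion stops.
v values: 9, 21, 45, 93, 189, 381; the maximum is 381.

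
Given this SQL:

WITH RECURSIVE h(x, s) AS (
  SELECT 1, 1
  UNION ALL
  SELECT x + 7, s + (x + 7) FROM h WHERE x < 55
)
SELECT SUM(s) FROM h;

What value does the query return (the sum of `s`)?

885

Base: x=1, s=1.
Iteration 1: 1 < 55 holds -> x = 1 + 7 = 8, s = 1 + 8 = 9.
Iteration 2: 8 < 55 holds -> x = 8 + 7 = 15, s = 9 + 15 = 24.
Iteration 3: 15 < 55 holds -> x = 15 + 7 = 22, s = 24 + 22 = 46.
Iteration 4: 22 < 55 holds -> x = 22 + 7 = 29, s = 46 + 29 = 75.
Iteration 5: 29 < 55 holds -> x = 29 + 7 = 36, s = 75 + 36 = 111.
Iteration 6: 36 < 55 holds -> x = 36 + 7 = 43, s = 111 + 43 = 154.
Iteration 7: 43 < 55 holds -> x = 43 + 7 = 50, s = 154 + 50 = 204.
Iteration 8: 50 < 55 holds -> x = 50 + 7 = 57, s = 204 + 57 = 261.
Iteration 9: 57 < 55 fails; recursion stops.
SUM(s) = 1 + 9 + 24 + 46 + 75 + 111 + 154 + 204 + 261 = 885.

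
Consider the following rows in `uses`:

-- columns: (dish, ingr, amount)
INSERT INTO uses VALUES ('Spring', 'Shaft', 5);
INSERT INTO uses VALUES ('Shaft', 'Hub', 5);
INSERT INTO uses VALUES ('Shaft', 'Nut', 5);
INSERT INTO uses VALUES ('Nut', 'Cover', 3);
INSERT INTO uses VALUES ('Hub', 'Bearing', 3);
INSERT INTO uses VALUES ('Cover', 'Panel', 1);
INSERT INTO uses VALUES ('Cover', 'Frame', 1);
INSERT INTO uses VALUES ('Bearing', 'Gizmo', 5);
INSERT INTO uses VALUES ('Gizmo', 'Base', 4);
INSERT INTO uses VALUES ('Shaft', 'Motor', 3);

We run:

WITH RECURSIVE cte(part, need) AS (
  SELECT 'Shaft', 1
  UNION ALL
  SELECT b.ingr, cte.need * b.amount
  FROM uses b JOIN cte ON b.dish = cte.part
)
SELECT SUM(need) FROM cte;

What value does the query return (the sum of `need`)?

449

Base: (Shaft, need=1).
Iteration 1: components of {Shaft} -> Hub = 1*5 = 5, Motor = 1*3 = 3, Nut = 1*5 = 5.
Iteration 2: components of {Hub,Motor,Nut} -> Bearing = 5*3 = 15, Cover = 5*3 = 15.
Iteration 3: components of {Bearing,Cover} -> Frame = 15*1 = 15, Gizmo = 15*5 = 75, Panel = 15*1 = 15.
Iteration 4: components of {Frame,Gizmo,Panel} -> Base = 75*4 = 300.
Iteration 5: no further components; recursion stops.
SUM(need) = 1 + 5 + 5 + 3 + 15 + 15 + 75 + 15 + 15 + 300 = 449.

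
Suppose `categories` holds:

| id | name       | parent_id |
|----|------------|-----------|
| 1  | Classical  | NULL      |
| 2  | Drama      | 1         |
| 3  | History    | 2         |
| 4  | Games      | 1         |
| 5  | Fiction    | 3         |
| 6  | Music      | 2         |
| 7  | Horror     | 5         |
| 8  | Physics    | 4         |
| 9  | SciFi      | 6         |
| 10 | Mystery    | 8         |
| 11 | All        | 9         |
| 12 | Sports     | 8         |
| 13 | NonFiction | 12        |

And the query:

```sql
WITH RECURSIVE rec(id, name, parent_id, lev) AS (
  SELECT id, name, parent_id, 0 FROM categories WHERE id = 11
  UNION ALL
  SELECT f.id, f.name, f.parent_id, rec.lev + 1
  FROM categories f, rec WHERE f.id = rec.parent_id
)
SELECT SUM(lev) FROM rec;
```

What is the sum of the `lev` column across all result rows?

Base: id=11 (All), parent_id=9, lev 0.
Iteration 1: join on id=9 -> SciFi (id 9, parent_id=6, lev 1).
Iteration 2: join on id=6 -> Music (id 6, parent_id=2, lev 2).
Iteration 3: join on id=2 -> Drama (id 2, parent_id=1, lev 3).
Iteration 4: join on id=1 -> Classical (id 1, parent_id=NULL, lev 4).
Iteration 5: parent_id is NULL; no match; recursion stops.
SUM(lev) = 0 + 1 + 2 + 3 + 4 = 10.

10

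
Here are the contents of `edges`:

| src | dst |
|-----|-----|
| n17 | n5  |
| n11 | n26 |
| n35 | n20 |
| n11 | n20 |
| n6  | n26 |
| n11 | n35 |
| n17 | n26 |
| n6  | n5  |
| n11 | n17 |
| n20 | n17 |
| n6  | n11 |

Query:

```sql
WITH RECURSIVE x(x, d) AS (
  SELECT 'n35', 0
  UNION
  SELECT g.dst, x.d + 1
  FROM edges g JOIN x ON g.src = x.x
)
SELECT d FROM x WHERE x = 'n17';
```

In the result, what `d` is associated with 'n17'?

Base: (n35, d=0).
Iteration 1: edges from {n35} -> (n20, d=1).
Iteration 2: edges from {n20} -> (n17, d=2).
Iteration 3: edges from {n17} -> (n26, d=3), (n5, d=3).
Iteration 4: no outgoing edges from {n26,n5}; recursion stops.

2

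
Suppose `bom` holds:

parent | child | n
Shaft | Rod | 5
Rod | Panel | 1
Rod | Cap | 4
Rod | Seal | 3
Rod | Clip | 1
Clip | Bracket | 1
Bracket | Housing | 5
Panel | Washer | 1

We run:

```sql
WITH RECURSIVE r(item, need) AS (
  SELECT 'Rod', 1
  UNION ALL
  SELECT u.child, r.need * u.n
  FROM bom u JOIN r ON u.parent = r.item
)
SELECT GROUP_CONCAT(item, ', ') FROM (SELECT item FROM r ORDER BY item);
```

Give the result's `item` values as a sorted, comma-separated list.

Base: (Rod, need=1).
Iteration 1: components of {Rod} -> Cap = 1*4 = 4, Clip = 1*1 = 1, Panel = 1*1 = 1, Seal = 1*3 = 3.
Iteration 2: components of {Cap,Clip,Panel,Seal} -> Bracket = 1*1 = 1, Washer = 1*1 = 1.
Iteration 3: components of {Bracket,Washer} -> Housing = 1*5 = 5.
Iteration 4: no further components; recursion stops.

Bracket, Cap, Clip, Housing, Panel, Rod, Seal, Washer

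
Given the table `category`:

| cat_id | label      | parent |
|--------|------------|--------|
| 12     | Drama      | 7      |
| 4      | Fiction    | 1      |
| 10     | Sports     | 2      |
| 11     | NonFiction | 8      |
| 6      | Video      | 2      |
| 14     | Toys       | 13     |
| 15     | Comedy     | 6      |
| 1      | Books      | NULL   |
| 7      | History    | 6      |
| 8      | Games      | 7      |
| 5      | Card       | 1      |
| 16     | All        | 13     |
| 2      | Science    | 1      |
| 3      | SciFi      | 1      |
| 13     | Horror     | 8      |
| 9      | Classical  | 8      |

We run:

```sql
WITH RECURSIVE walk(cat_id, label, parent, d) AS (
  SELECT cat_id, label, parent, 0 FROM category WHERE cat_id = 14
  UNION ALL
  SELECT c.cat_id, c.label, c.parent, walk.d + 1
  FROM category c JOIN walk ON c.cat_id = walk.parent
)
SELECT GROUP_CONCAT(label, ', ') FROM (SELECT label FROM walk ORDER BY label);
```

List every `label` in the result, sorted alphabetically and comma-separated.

Books, Games, History, Horror, Science, Toys, Video

Base: cat_id=14 (Toys), parent=13, d 0.
Iteration 1: join on cat_id=13 -> Horror (id 13, parent=8, d 1).
Iteration 2: join on cat_id=8 -> Games (id 8, parent=7, d 2).
Iteration 3: join on cat_id=7 -> History (id 7, parent=6, d 3).
Iteration 4: join on cat_id=6 -> Video (id 6, parent=2, d 4).
Iteration 5: join on cat_id=2 -> Science (id 2, parent=1, d 5).
Iteration 6: join on cat_id=1 -> Books (id 1, parent=NULL, d 6).
Iteration 7: parent is NULL; no match; recursion stops.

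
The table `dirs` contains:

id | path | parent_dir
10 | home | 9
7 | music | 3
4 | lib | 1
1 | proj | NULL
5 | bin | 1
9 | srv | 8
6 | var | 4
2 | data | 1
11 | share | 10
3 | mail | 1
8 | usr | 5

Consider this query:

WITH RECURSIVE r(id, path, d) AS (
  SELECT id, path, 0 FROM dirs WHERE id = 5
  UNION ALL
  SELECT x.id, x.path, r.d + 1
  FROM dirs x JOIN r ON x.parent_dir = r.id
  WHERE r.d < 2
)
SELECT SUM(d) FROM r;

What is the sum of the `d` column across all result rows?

3

Base: id=5 (bin) at d 0.
Iteration 1: rows with parent_dir in {5} -> usr (id 8, d 1).
Iteration 2: rows with parent_dir in {8} -> srv (id 9, d 2).
Iteration 3: d < 2 fails for all current rows; recursion stops.
SUM(d) = 0 + 1 + 2 = 3.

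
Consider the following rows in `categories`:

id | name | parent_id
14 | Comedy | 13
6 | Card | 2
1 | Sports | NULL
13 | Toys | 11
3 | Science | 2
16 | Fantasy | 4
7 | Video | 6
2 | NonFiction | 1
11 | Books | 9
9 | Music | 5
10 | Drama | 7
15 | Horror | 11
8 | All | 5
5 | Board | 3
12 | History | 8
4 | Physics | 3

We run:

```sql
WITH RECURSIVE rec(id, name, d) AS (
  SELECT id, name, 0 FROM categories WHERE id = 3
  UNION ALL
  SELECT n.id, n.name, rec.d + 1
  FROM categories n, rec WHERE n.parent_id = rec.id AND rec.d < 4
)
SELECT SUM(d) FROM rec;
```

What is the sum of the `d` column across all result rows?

22

Base: id=3 (Science) at d 0.
Iteration 1: rows with parent_id in {3} -> Physics (id 4, d 1), Board (id 5, d 1).
Iteration 2: rows with parent_id in {4,5} -> All (id 8, d 2), Music (id 9, d 2), Fantasy (id 16, d 2).
Iteration 3: rows with parent_id in {8,9,16} -> Books (id 11, d 3), History (id 12, d 3).
Iteration 4: rows with parent_id in {11,12} -> Toys (id 13, d 4), Horror (id 15, d 4).
Iteration 5: d < 4 fails for all current rows; recursion stops.
SUM(d) = 0 + 1 + 1 + 2 + 2 + 2 + 3 + 3 + 4 + 4 = 22.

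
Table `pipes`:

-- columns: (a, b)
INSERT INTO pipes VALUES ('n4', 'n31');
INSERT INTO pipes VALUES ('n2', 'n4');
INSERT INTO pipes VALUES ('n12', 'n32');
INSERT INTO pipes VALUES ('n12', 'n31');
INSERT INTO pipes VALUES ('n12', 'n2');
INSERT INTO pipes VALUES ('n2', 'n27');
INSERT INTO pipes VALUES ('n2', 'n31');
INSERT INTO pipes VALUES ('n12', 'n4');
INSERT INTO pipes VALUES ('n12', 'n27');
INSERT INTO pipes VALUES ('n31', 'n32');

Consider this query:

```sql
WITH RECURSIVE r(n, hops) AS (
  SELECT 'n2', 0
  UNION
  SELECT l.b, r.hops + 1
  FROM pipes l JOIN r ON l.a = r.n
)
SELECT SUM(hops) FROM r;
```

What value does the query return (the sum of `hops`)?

Base: (n2, hops=0).
Iteration 1: edges from {n2} -> (n27, hops=1), (n31, hops=1), (n4, hops=1).
Iteration 2: edges from {n27,n31,n4} -> (n31, hops=2), (n32, hops=2).
Iteration 3: edges from {n31,n32} -> (n32, hops=3).
Iteration 4: no outgoing edges from {n32}; recursion stops.
SUM(hops) = 0 + 1 + 1 + 1 + 2 + 2 + 3 = 10.

10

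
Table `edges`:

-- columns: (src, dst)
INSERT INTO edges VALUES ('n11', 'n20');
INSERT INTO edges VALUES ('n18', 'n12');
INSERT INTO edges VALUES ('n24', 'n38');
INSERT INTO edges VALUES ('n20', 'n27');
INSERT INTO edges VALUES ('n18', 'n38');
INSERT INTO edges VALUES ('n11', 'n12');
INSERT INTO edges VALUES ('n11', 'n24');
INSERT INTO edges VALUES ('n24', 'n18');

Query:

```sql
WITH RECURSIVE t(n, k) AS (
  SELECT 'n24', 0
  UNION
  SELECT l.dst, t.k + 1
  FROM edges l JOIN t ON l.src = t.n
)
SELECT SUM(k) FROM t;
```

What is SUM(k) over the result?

6

Base: (n24, k=0).
Iteration 1: edges from {n24} -> (n18, k=1), (n38, k=1).
Iteration 2: edges from {n18,n38} -> (n12, k=2), (n38, k=2).
Iteration 3: no outgoing edges from {n12,n38}; recursion stops.
SUM(k) = 0 + 1 + 1 + 2 + 2 = 6.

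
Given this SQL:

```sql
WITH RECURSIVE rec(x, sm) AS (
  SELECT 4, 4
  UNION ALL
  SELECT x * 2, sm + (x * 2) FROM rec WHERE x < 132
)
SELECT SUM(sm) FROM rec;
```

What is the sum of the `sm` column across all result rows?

Base: x=4, sm=4.
Iteration 1: 4 < 132 holds -> x = 4 * 2 = 8, sm = 4 + 8 = 12.
Iteration 2: 8 < 132 holds -> x = 8 * 2 = 16, sm = 12 + 16 = 28.
Iteration 3: 16 < 132 holds -> x = 16 * 2 = 32, sm = 28 + 32 = 60.
Iteration 4: 32 < 132 holds -> x = 32 * 2 = 64, sm = 60 + 64 = 124.
Iteration 5: 64 < 132 holds -> x = 64 * 2 = 128, sm = 124 + 128 = 252.
Iteration 6: 128 < 132 holds -> x = 128 * 2 = 256, sm = 252 + 256 = 508.
Iteration 7: 256 < 132 fails; recursion stops.
SUM(sm) = 4 + 12 + 28 + 60 + 124 + 252 + 508 = 988.

988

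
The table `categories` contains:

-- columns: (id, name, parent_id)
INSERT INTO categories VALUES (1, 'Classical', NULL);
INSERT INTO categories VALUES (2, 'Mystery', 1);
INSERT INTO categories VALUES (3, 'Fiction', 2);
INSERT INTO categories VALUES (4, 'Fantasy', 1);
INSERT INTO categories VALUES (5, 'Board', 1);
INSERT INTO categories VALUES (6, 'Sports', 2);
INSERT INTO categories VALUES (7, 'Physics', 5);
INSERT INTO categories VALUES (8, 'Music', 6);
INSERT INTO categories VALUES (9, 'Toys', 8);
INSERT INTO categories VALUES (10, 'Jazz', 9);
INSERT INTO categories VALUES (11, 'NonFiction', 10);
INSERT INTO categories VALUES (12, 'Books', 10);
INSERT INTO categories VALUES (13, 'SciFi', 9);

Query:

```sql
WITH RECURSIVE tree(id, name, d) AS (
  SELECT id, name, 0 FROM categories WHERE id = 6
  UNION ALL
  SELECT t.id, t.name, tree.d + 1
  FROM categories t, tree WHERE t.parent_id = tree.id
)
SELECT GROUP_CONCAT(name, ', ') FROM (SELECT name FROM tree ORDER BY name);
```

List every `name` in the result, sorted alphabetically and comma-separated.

Base: id=6 (Sports) at d 0.
Iteration 1: rows with parent_id in {6} -> Music (id 8, d 1).
Iteration 2: rows with parent_id in {8} -> Toys (id 9, d 2).
Iteration 3: rows with parent_id in {9} -> Jazz (id 10, d 3), SciFi (id 13, d 3).
Iteration 4: rows with parent_id in {10,13} -> NonFiction (id 11, d 4), Books (id 12, d 4).
Iteration 5: no rows with parent_id in {11,12}; recursion stops.

Books, Jazz, Music, NonFiction, SciFi, Sports, Toys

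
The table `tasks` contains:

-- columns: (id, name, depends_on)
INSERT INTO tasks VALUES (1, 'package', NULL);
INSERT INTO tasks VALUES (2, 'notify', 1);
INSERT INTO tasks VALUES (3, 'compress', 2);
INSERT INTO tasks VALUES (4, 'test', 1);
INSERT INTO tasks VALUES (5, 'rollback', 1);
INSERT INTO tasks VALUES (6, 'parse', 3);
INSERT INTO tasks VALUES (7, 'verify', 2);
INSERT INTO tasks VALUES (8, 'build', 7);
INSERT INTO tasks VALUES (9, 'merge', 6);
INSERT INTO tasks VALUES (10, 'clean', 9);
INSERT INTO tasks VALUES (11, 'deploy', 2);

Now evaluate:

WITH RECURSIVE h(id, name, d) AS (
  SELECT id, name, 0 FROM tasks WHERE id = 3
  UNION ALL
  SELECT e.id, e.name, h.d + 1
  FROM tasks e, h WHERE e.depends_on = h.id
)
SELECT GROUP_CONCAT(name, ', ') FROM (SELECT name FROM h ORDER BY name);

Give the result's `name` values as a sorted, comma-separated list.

clean, compress, merge, parse

Base: id=3 (compress) at d 0.
Iteration 1: rows with depends_on in {3} -> parse (id 6, d 1).
Iteration 2: rows with depends_on in {6} -> merge (id 9, d 2).
Iteration 3: rows with depends_on in {9} -> clean (id 10, d 3).
Iteration 4: no rows with depends_on in {10}; recursion stops.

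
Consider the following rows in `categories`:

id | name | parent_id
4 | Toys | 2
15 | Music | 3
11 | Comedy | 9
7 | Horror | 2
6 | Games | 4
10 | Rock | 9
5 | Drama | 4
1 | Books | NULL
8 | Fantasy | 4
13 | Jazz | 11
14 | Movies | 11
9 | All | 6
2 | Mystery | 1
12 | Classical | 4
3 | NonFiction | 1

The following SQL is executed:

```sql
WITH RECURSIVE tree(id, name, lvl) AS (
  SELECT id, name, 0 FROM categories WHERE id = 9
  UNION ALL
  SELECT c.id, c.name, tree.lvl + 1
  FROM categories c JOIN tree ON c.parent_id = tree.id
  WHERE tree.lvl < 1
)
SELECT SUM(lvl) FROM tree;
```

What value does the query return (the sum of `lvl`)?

2

Base: id=9 (All) at lvl 0.
Iteration 1: rows with parent_id in {9} -> Rock (id 10, lvl 1), Comedy (id 11, lvl 1).
Iteration 2: lvl < 1 fails for all current rows; recursion stops.
SUM(lvl) = 0 + 1 + 1 = 2.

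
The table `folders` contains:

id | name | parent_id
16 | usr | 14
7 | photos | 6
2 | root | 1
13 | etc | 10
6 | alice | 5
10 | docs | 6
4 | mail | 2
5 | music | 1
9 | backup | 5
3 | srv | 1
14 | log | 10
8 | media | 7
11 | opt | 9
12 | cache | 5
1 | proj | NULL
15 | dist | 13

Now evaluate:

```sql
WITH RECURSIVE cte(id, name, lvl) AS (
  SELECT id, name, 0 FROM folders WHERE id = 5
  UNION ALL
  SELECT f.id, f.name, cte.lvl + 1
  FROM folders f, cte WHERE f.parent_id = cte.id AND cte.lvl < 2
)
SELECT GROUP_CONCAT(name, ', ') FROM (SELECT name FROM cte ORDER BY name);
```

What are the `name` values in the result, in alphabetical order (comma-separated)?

Base: id=5 (music) at lvl 0.
Iteration 1: rows with parent_id in {5} -> alice (id 6, lvl 1), backup (id 9, lvl 1), cache (id 12, lvl 1).
Iteration 2: rows with parent_id in {6,9,12} -> photos (id 7, lvl 2), docs (id 10, lvl 2), opt (id 11, lvl 2).
Iteration 3: lvl < 2 fails for all current rows; recursion stops.

alice, backup, cache, docs, music, opt, photos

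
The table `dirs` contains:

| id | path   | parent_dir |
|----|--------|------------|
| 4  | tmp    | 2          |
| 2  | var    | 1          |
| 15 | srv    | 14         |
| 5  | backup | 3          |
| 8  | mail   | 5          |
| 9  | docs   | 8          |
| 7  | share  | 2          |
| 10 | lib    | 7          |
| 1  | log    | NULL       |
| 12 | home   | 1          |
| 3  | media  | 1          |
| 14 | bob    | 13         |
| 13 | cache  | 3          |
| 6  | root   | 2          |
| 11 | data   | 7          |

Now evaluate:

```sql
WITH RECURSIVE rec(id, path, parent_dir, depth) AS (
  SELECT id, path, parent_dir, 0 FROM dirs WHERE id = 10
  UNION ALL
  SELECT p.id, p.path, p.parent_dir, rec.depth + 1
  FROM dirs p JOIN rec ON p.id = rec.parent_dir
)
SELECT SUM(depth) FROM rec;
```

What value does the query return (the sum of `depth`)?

Base: id=10 (lib), parent_dir=7, depth 0.
Iteration 1: join on id=7 -> share (id 7, parent_dir=2, depth 1).
Iteration 2: join on id=2 -> var (id 2, parent_dir=1, depth 2).
Iteration 3: join on id=1 -> log (id 1, parent_dir=NULL, depth 3).
Iteration 4: parent_dir is NULL; no match; recursion stops.
SUM(depth) = 0 + 1 + 2 + 3 = 6.

6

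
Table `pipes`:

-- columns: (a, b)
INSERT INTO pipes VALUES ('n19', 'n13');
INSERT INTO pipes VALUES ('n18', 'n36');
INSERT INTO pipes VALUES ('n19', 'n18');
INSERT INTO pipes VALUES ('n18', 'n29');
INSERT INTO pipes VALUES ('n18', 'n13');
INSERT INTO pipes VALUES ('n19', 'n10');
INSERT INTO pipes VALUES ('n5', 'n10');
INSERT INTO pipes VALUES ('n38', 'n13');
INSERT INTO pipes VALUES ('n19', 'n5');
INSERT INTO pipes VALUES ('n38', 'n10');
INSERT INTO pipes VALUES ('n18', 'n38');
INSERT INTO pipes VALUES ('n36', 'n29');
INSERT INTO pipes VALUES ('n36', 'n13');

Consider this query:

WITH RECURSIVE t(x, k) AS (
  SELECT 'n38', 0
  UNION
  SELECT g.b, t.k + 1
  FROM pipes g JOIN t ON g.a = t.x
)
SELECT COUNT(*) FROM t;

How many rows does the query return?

3

Base: (n38, k=0).
Iteration 1: edges from {n38} -> (n10, k=1), (n13, k=1).
Iteration 2: no outgoing edges from {n10,n13}; recursion stops.
Total rows emitted: 3.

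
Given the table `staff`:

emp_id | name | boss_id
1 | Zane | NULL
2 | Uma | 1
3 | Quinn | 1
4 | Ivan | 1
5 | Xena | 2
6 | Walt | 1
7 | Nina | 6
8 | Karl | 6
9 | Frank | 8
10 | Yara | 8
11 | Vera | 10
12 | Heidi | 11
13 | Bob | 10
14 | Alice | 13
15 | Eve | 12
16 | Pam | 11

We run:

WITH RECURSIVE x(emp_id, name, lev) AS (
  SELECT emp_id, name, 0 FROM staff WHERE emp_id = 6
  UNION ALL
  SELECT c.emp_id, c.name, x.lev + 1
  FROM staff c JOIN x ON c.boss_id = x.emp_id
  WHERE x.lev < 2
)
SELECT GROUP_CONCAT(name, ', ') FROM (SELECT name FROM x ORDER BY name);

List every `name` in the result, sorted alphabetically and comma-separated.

Frank, Karl, Nina, Walt, Yara

Base: emp_id=6 (Walt) at lev 0.
Iteration 1: rows with boss_id in {6} -> Nina (id 7, lev 1), Karl (id 8, lev 1).
Iteration 2: rows with boss_id in {7,8} -> Frank (id 9, lev 2), Yara (id 10, lev 2).
Iteration 3: lev < 2 fails for all current rows; recursion stops.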